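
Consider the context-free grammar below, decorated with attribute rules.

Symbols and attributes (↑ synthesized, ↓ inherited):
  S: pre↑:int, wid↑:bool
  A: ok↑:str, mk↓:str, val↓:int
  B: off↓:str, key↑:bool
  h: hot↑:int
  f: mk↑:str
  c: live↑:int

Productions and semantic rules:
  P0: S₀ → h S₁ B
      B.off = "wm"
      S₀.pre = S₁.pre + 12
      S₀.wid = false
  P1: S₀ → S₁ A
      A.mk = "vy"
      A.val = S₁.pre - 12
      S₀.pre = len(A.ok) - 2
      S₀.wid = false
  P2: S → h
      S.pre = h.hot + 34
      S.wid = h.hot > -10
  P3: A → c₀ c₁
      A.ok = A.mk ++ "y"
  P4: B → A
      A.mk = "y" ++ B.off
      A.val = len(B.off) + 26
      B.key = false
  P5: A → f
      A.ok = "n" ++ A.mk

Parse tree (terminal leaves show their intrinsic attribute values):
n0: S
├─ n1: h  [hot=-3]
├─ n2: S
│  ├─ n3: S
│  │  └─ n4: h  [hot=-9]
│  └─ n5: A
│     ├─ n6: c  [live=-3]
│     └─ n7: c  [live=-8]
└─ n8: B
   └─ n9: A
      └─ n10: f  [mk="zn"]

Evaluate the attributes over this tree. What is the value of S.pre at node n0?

1. n1.hot = -3  [terminal]
2. n4.hot = -9  [terminal]
3. n3.pre = 25  [h.hot + 34]
4. n3.wid = true  [h.hot > -10]
5. n5.mk = "vy"  ["vy"]
6. n5.val = 13  [S₁.pre - 12]
7. n6.live = -3  [terminal]
8. n7.live = -8  [terminal]
9. n5.ok = "vyy"  [A.mk ++ "y"]
10. n2.pre = 1  [len(A.ok) - 2]
11. n2.wid = false  [false]
12. n8.off = "wm"  ["wm"]
13. n9.mk = "ywm"  ["y" ++ B.off]
14. n9.val = 28  [len(B.off) + 26]
15. n10.mk = "zn"  [terminal]
16. n9.ok = "nywm"  ["n" ++ A.mk]
17. n8.key = false  [false]
18. n0.pre = 13  [S₁.pre + 12]
19. n0.wid = false  [false]

13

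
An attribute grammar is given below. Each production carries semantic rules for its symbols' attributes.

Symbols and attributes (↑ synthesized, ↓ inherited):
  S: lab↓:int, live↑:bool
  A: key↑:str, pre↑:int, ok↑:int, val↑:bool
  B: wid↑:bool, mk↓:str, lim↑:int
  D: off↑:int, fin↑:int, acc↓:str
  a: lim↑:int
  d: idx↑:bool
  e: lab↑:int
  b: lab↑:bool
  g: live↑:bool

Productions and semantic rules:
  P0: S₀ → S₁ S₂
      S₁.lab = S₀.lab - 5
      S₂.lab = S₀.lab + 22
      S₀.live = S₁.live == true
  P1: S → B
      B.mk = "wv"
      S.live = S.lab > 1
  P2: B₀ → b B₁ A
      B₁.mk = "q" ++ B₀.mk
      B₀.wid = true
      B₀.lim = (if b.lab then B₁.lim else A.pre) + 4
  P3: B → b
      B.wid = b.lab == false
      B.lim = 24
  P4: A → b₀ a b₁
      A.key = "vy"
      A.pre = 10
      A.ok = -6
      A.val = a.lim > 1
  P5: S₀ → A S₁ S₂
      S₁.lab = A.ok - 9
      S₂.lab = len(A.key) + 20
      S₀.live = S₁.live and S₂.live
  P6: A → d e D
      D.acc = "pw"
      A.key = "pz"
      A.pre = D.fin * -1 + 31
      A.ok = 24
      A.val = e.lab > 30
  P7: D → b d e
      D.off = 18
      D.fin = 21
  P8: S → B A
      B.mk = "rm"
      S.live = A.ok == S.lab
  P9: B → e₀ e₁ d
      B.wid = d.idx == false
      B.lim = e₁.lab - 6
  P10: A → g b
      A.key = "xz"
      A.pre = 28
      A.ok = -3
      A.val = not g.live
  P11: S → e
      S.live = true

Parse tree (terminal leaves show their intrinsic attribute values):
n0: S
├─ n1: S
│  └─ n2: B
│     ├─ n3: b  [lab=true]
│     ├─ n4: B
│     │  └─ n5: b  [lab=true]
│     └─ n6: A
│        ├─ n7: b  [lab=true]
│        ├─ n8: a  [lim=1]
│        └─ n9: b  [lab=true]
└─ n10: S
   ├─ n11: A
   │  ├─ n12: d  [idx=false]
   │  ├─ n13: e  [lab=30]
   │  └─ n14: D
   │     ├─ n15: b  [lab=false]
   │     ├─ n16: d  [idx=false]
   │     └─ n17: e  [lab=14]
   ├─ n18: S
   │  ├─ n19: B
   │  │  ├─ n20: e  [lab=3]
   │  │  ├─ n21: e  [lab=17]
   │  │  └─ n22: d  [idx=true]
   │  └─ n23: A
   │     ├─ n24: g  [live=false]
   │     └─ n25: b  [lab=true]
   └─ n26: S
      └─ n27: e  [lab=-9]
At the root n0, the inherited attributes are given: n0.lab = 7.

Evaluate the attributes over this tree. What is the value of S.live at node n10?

1. n0.lab = 7  [given at root]
2. n1.lab = 2  [S₀.lab - 5]
3. n2.mk = "wv"  ["wv"]
4. n3.lab = true  [terminal]
5. n4.mk = "qwv"  ["q" ++ B₀.mk]
6. n5.lab = true  [terminal]
7. n4.wid = false  [b.lab == false]
8. n4.lim = 24  [24]
9. n7.lab = true  [terminal]
10. n8.lim = 1  [terminal]
11. n9.lab = true  [terminal]
12. n6.key = "vy"  ["vy"]
13. n6.pre = 10  [10]
14. n6.ok = -6  [-6]
15. n6.val = false  [a.lim > 1]
16. n2.wid = true  [true]
17. n2.lim = 28  [(if b.lab then B₁.lim else A.pre) + 4]
18. n1.live = true  [S.lab > 1]
19. n10.lab = 29  [S₀.lab + 22]
20. n12.idx = false  [terminal]
21. n13.lab = 30  [terminal]
22. n14.acc = "pw"  ["pw"]
23. n15.lab = false  [terminal]
24. n16.idx = false  [terminal]
25. n17.lab = 14  [terminal]
26. n14.off = 18  [18]
27. n14.fin = 21  [21]
28. n11.key = "pz"  ["pz"]
29. n11.pre = 10  [D.fin * -1 + 31]
30. n11.ok = 24  [24]
31. n11.val = false  [e.lab > 30]
32. n18.lab = 15  [A.ok - 9]
33. n19.mk = "rm"  ["rm"]
34. n20.lab = 3  [terminal]
35. n21.lab = 17  [terminal]
36. n22.idx = true  [terminal]
37. n19.wid = false  [d.idx == false]
38. n19.lim = 11  [e₁.lab - 6]
39. n24.live = false  [terminal]
40. n25.lab = true  [terminal]
41. n23.key = "xz"  ["xz"]
42. n23.pre = 28  [28]
43. n23.ok = -3  [-3]
44. n23.val = true  [not g.live]
45. n18.live = false  [A.ok == S.lab]
46. n26.lab = 22  [len(A.key) + 20]
47. n27.lab = -9  [terminal]
48. n26.live = true  [true]
49. n10.live = false  [S₁.live and S₂.live]
50. n0.live = true  [S₁.live == true]

false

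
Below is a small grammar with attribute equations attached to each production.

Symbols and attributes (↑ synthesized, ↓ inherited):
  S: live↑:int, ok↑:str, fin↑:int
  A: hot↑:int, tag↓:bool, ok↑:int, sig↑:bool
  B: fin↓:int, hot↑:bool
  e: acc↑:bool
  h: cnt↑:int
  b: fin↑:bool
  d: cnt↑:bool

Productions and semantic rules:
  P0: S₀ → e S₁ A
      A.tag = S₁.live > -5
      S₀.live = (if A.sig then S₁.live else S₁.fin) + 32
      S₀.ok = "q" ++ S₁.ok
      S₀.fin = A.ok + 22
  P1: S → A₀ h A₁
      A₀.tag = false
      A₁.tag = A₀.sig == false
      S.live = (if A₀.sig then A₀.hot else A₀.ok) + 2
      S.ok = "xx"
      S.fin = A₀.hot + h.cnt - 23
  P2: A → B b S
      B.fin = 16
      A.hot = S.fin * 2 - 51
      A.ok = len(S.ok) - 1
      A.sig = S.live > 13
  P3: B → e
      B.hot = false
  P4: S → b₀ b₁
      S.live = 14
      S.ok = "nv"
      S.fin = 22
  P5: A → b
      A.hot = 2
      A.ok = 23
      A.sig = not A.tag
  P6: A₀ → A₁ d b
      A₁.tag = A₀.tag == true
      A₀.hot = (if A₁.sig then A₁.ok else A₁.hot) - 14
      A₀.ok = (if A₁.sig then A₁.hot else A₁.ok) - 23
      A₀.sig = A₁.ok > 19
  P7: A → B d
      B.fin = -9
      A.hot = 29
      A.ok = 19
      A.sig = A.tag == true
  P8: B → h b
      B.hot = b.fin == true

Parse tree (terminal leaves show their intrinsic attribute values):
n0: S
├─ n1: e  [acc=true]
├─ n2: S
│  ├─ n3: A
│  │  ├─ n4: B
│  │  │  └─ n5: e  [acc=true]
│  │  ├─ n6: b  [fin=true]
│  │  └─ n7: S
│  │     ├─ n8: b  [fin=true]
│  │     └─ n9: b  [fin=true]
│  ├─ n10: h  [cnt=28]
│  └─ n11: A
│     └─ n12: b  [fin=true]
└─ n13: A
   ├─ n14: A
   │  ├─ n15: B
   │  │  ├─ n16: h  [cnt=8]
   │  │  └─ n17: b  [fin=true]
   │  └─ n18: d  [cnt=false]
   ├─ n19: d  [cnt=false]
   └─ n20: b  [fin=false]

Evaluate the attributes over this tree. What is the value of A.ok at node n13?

1. n1.acc = true  [terminal]
2. n3.tag = false  [false]
3. n4.fin = 16  [16]
4. n5.acc = true  [terminal]
5. n4.hot = false  [false]
6. n6.fin = true  [terminal]
7. n8.fin = true  [terminal]
8. n9.fin = true  [terminal]
9. n7.live = 14  [14]
10. n7.ok = "nv"  ["nv"]
11. n7.fin = 22  [22]
12. n3.hot = -7  [S.fin * 2 - 51]
13. n3.ok = 1  [len(S.ok) - 1]
14. n3.sig = true  [S.live > 13]
15. n10.cnt = 28  [terminal]
16. n11.tag = false  [A₀.sig == false]
17. n12.fin = true  [terminal]
18. n11.hot = 2  [2]
19. n11.ok = 23  [23]
20. n11.sig = true  [not A.tag]
21. n2.live = -5  [(if A₀.sig then A₀.hot else A₀.ok) + 2]
22. n2.ok = "xx"  ["xx"]
23. n2.fin = -2  [A₀.hot + h.cnt - 23]
24. n13.tag = false  [S₁.live > -5]
25. n14.tag = false  [A₀.tag == true]
26. n15.fin = -9  [-9]
27. n16.cnt = 8  [terminal]
28. n17.fin = true  [terminal]
29. n15.hot = true  [b.fin == true]
30. n18.cnt = false  [terminal]
31. n14.hot = 29  [29]
32. n14.ok = 19  [19]
33. n14.sig = false  [A.tag == true]
34. n19.cnt = false  [terminal]
35. n20.fin = false  [terminal]
36. n13.hot = 15  [(if A₁.sig then A₁.ok else A₁.hot) - 14]
37. n13.ok = -4  [(if A₁.sig then A₁.hot else A₁.ok) - 23]
38. n13.sig = false  [A₁.ok > 19]
39. n0.live = 30  [(if A.sig then S₁.live else S₁.fin) + 32]
40. n0.ok = "qxx"  ["q" ++ S₁.ok]
41. n0.fin = 18  [A.ok + 22]

-4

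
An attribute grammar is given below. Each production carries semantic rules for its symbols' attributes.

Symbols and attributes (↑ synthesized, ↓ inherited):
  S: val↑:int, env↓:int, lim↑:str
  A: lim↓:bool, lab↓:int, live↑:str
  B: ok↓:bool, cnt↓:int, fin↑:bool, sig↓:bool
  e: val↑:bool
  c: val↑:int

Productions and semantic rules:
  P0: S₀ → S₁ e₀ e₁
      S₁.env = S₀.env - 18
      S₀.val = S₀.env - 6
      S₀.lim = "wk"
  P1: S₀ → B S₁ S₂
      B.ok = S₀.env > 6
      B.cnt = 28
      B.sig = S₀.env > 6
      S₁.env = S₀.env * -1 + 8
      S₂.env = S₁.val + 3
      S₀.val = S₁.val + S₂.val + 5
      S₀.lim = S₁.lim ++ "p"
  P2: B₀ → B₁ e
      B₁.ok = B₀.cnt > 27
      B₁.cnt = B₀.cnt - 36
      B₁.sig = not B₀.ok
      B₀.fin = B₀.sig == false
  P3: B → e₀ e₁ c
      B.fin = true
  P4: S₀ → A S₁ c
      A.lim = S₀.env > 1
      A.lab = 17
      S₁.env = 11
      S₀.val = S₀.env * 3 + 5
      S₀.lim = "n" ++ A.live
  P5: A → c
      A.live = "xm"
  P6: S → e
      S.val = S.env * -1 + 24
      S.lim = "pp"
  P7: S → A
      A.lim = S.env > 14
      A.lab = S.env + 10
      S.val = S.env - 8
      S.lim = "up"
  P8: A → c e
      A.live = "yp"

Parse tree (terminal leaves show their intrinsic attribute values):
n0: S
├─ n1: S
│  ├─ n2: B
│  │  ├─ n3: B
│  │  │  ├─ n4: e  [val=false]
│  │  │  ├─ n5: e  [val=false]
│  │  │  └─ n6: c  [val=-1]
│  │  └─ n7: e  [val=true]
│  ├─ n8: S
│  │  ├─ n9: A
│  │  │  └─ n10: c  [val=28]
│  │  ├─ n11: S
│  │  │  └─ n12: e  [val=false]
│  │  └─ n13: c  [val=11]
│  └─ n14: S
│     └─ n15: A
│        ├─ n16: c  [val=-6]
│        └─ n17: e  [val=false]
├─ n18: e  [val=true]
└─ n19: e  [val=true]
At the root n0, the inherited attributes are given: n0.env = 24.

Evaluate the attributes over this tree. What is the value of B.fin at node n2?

1. n0.env = 24  [given at root]
2. n1.env = 6  [S₀.env - 18]
3. n2.ok = false  [S₀.env > 6]
4. n2.cnt = 28  [28]
5. n2.sig = false  [S₀.env > 6]
6. n3.ok = true  [B₀.cnt > 27]
7. n3.cnt = -8  [B₀.cnt - 36]
8. n3.sig = true  [not B₀.ok]
9. n4.val = false  [terminal]
10. n5.val = false  [terminal]
11. n6.val = -1  [terminal]
12. n3.fin = true  [true]
13. n7.val = true  [terminal]
14. n2.fin = true  [B₀.sig == false]
15. n8.env = 2  [S₀.env * -1 + 8]
16. n9.lim = true  [S₀.env > 1]
17. n9.lab = 17  [17]
18. n10.val = 28  [terminal]
19. n9.live = "xm"  ["xm"]
20. n11.env = 11  [11]
21. n12.val = false  [terminal]
22. n11.val = 13  [S.env * -1 + 24]
23. n11.lim = "pp"  ["pp"]
24. n13.val = 11  [terminal]
25. n8.val = 11  [S₀.env * 3 + 5]
26. n8.lim = "nxm"  ["n" ++ A.live]
27. n14.env = 14  [S₁.val + 3]
28. n15.lim = false  [S.env > 14]
29. n15.lab = 24  [S.env + 10]
30. n16.val = -6  [terminal]
31. n17.val = false  [terminal]
32. n15.live = "yp"  ["yp"]
33. n14.val = 6  [S.env - 8]
34. n14.lim = "up"  ["up"]
35. n1.val = 22  [S₁.val + S₂.val + 5]
36. n1.lim = "nxmp"  [S₁.lim ++ "p"]
37. n18.val = true  [terminal]
38. n19.val = true  [terminal]
39. n0.val = 18  [S₀.env - 6]
40. n0.lim = "wk"  ["wk"]

true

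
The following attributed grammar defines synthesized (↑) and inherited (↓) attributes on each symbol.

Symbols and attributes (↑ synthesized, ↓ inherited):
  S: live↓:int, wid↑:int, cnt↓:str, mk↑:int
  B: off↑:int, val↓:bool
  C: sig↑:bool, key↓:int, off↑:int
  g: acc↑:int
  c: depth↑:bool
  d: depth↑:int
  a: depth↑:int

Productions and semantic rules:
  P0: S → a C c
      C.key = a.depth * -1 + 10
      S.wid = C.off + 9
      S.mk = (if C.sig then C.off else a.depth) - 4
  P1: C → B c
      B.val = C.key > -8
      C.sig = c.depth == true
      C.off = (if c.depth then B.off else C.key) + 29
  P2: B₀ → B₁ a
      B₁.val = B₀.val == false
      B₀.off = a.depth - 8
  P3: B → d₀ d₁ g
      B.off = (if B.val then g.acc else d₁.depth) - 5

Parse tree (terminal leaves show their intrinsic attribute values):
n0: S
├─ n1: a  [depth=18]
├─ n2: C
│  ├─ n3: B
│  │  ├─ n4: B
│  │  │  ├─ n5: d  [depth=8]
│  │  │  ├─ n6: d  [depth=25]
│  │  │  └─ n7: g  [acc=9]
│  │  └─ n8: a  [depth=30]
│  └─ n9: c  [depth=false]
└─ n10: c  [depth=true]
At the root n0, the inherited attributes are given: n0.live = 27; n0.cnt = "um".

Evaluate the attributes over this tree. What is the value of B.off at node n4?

1. n0.live = 27  [given at root]
2. n0.cnt = "um"  [given at root]
3. n1.depth = 18  [terminal]
4. n2.key = -8  [a.depth * -1 + 10]
5. n3.val = false  [C.key > -8]
6. n4.val = true  [B₀.val == false]
7. n5.depth = 8  [terminal]
8. n6.depth = 25  [terminal]
9. n7.acc = 9  [terminal]
10. n4.off = 4  [(if B.val then g.acc else d₁.depth) - 5]
11. n8.depth = 30  [terminal]
12. n3.off = 22  [a.depth - 8]
13. n9.depth = false  [terminal]
14. n2.sig = false  [c.depth == true]
15. n2.off = 21  [(if c.depth then B.off else C.key) + 29]
16. n10.depth = true  [terminal]
17. n0.wid = 30  [C.off + 9]
18. n0.mk = 14  [(if C.sig then C.off else a.depth) - 4]

4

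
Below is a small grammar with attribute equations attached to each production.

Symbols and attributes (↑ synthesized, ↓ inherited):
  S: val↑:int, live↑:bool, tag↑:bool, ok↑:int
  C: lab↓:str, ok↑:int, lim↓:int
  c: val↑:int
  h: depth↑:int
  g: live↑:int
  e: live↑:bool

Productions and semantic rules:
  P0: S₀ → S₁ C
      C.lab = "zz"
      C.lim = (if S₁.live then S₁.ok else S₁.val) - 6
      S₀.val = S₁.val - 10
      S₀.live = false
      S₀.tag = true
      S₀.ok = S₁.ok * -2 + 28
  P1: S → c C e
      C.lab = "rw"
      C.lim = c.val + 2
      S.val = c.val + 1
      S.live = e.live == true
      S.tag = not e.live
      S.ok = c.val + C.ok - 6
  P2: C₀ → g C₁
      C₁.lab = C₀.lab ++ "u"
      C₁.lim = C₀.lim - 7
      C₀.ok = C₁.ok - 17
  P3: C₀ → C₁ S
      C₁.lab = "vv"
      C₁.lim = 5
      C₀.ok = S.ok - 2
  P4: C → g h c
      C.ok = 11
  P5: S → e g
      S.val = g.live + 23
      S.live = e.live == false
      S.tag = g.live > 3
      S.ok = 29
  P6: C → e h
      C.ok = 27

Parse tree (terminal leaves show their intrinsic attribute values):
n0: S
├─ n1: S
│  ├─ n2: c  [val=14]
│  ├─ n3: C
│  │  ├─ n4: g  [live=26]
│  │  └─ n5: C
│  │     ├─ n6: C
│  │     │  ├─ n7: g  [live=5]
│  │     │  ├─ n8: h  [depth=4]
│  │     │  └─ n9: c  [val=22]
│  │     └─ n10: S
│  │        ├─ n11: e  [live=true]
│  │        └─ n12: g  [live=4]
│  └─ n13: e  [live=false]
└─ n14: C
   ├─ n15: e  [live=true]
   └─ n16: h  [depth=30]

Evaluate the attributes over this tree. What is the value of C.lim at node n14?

9

1. n2.val = 14  [terminal]
2. n3.lab = "rw"  ["rw"]
3. n3.lim = 16  [c.val + 2]
4. n4.live = 26  [terminal]
5. n5.lab = "rwu"  [C₀.lab ++ "u"]
6. n5.lim = 9  [C₀.lim - 7]
7. n6.lab = "vv"  ["vv"]
8. n6.lim = 5  [5]
9. n7.live = 5  [terminal]
10. n8.depth = 4  [terminal]
11. n9.val = 22  [terminal]
12. n6.ok = 11  [11]
13. n11.live = true  [terminal]
14. n12.live = 4  [terminal]
15. n10.val = 27  [g.live + 23]
16. n10.live = false  [e.live == false]
17. n10.tag = true  [g.live > 3]
18. n10.ok = 29  [29]
19. n5.ok = 27  [S.ok - 2]
20. n3.ok = 10  [C₁.ok - 17]
21. n13.live = false  [terminal]
22. n1.val = 15  [c.val + 1]
23. n1.live = false  [e.live == true]
24. n1.tag = true  [not e.live]
25. n1.ok = 18  [c.val + C.ok - 6]
26. n14.lab = "zz"  ["zz"]
27. n14.lim = 9  [(if S₁.live then S₁.ok else S₁.val) - 6]
28. n15.live = true  [terminal]
29. n16.depth = 30  [terminal]
30. n14.ok = 27  [27]
31. n0.val = 5  [S₁.val - 10]
32. n0.live = false  [false]
33. n0.tag = true  [true]
34. n0.ok = -8  [S₁.ok * -2 + 28]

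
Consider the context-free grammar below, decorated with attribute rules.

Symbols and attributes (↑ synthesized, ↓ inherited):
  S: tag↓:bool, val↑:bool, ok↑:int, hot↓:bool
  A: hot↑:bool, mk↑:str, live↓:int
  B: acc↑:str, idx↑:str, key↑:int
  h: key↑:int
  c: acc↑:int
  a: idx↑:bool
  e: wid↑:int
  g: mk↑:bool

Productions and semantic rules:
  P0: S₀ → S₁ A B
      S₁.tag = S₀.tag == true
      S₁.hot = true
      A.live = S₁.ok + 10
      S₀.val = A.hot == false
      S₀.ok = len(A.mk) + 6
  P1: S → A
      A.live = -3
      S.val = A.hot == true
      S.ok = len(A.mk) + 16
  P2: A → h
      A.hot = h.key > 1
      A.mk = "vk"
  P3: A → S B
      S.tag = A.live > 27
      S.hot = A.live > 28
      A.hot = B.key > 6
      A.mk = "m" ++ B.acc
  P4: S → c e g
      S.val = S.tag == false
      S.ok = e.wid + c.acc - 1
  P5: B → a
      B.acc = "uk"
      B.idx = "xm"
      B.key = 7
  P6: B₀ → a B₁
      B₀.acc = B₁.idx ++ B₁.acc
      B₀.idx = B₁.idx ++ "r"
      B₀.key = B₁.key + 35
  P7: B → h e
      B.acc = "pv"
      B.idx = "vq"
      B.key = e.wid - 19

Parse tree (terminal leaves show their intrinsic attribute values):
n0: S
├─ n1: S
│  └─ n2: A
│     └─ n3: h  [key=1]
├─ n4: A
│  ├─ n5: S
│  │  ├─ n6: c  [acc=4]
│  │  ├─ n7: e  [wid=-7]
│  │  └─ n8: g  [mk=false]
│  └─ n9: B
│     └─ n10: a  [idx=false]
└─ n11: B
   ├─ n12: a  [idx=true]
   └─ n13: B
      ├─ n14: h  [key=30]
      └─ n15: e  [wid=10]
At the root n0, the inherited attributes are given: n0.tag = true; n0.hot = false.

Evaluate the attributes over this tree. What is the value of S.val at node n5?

false

1. n0.tag = true  [given at root]
2. n0.hot = false  [given at root]
3. n1.tag = true  [S₀.tag == true]
4. n1.hot = true  [true]
5. n2.live = -3  [-3]
6. n3.key = 1  [terminal]
7. n2.hot = false  [h.key > 1]
8. n2.mk = "vk"  ["vk"]
9. n1.val = false  [A.hot == true]
10. n1.ok = 18  [len(A.mk) + 16]
11. n4.live = 28  [S₁.ok + 10]
12. n5.tag = true  [A.live > 27]
13. n5.hot = false  [A.live > 28]
14. n6.acc = 4  [terminal]
15. n7.wid = -7  [terminal]
16. n8.mk = false  [terminal]
17. n5.val = false  [S.tag == false]
18. n5.ok = -4  [e.wid + c.acc - 1]
19. n10.idx = false  [terminal]
20. n9.acc = "uk"  ["uk"]
21. n9.idx = "xm"  ["xm"]
22. n9.key = 7  [7]
23. n4.hot = true  [B.key > 6]
24. n4.mk = "muk"  ["m" ++ B.acc]
25. n12.idx = true  [terminal]
26. n14.key = 30  [terminal]
27. n15.wid = 10  [terminal]
28. n13.acc = "pv"  ["pv"]
29. n13.idx = "vq"  ["vq"]
30. n13.key = -9  [e.wid - 19]
31. n11.acc = "vqpv"  [B₁.idx ++ B₁.acc]
32. n11.idx = "vqr"  [B₁.idx ++ "r"]
33. n11.key = 26  [B₁.key + 35]
34. n0.val = false  [A.hot == false]
35. n0.ok = 9  [len(A.mk) + 6]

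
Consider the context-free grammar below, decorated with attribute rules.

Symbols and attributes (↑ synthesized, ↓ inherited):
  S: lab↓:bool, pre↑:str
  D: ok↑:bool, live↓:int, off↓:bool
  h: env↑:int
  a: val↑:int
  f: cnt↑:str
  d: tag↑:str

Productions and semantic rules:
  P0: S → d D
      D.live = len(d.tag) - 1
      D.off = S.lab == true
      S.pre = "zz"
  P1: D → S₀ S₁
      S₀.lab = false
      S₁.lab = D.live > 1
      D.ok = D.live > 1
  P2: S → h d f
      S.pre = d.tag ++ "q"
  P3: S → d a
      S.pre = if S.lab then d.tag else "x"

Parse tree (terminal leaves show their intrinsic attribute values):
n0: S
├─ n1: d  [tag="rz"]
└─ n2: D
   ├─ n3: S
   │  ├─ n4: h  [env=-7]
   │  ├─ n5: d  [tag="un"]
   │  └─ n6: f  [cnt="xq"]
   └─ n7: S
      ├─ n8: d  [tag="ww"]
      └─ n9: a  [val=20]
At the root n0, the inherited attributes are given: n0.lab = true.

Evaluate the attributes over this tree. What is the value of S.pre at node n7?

1. n0.lab = true  [given at root]
2. n1.tag = "rz"  [terminal]
3. n2.live = 1  [len(d.tag) - 1]
4. n2.off = true  [S.lab == true]
5. n3.lab = false  [false]
6. n4.env = -7  [terminal]
7. n5.tag = "un"  [terminal]
8. n6.cnt = "xq"  [terminal]
9. n3.pre = "unq"  [d.tag ++ "q"]
10. n7.lab = false  [D.live > 1]
11. n8.tag = "ww"  [terminal]
12. n9.val = 20  [terminal]
13. n7.pre = "x"  [if S.lab then d.tag else "x"]
14. n2.ok = false  [D.live > 1]
15. n0.pre = "zz"  ["zz"]

"x"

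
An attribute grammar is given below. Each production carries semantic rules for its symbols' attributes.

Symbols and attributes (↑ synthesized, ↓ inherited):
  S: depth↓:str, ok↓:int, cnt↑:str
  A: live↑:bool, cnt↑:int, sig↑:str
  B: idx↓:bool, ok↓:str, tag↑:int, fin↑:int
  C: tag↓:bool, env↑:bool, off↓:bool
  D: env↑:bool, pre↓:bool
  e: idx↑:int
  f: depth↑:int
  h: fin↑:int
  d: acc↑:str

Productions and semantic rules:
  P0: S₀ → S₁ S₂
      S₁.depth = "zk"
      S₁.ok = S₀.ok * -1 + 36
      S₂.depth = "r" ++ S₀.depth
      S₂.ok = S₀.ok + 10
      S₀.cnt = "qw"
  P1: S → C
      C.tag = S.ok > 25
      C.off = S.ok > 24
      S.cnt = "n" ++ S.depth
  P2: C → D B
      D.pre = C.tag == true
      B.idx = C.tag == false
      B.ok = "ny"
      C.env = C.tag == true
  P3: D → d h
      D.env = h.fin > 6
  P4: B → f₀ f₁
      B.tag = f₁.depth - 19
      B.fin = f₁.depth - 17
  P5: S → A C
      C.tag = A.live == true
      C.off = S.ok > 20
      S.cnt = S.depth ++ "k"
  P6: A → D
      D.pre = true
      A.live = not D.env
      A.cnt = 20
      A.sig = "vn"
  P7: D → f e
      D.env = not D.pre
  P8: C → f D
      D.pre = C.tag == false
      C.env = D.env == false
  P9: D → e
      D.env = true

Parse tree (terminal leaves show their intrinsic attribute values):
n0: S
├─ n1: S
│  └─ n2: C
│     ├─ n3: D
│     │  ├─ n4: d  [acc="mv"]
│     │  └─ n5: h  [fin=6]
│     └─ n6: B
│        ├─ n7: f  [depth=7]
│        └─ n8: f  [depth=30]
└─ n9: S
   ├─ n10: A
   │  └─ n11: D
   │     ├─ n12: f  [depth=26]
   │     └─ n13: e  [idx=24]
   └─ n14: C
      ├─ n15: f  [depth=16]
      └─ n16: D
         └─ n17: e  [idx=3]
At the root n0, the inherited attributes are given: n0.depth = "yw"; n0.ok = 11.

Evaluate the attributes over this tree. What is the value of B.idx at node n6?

true

1. n0.depth = "yw"  [given at root]
2. n0.ok = 11  [given at root]
3. n1.depth = "zk"  ["zk"]
4. n1.ok = 25  [S₀.ok * -1 + 36]
5. n2.tag = false  [S.ok > 25]
6. n2.off = true  [S.ok > 24]
7. n3.pre = false  [C.tag == true]
8. n4.acc = "mv"  [terminal]
9. n5.fin = 6  [terminal]
10. n3.env = false  [h.fin > 6]
11. n6.idx = true  [C.tag == false]
12. n6.ok = "ny"  ["ny"]
13. n7.depth = 7  [terminal]
14. n8.depth = 30  [terminal]
15. n6.tag = 11  [f₁.depth - 19]
16. n6.fin = 13  [f₁.depth - 17]
17. n2.env = false  [C.tag == true]
18. n1.cnt = "nzk"  ["n" ++ S.depth]
19. n9.depth = "ryw"  ["r" ++ S₀.depth]
20. n9.ok = 21  [S₀.ok + 10]
21. n11.pre = true  [true]
22. n12.depth = 26  [terminal]
23. n13.idx = 24  [terminal]
24. n11.env = false  [not D.pre]
25. n10.live = true  [not D.env]
26. n10.cnt = 20  [20]
27. n10.sig = "vn"  ["vn"]
28. n14.tag = true  [A.live == true]
29. n14.off = true  [S.ok > 20]
30. n15.depth = 16  [terminal]
31. n16.pre = false  [C.tag == false]
32. n17.idx = 3  [terminal]
33. n16.env = true  [true]
34. n14.env = false  [D.env == false]
35. n9.cnt = "rywk"  [S.depth ++ "k"]
36. n0.cnt = "qw"  ["qw"]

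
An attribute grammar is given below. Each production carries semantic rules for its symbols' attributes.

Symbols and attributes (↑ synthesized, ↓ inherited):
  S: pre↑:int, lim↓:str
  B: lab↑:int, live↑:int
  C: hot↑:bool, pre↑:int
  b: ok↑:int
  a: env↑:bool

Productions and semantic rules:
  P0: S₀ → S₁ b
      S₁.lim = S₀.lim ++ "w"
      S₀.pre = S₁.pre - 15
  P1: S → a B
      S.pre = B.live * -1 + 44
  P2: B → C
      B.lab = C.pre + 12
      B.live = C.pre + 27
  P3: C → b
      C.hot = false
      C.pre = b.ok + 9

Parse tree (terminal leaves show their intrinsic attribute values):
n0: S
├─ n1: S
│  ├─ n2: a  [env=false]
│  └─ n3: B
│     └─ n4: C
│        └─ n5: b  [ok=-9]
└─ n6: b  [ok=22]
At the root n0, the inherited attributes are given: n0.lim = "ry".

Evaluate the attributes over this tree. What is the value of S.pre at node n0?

1. n0.lim = "ry"  [given at root]
2. n1.lim = "ryw"  [S₀.lim ++ "w"]
3. n2.env = false  [terminal]
4. n5.ok = -9  [terminal]
5. n4.hot = false  [false]
6. n4.pre = 0  [b.ok + 9]
7. n3.lab = 12  [C.pre + 12]
8. n3.live = 27  [C.pre + 27]
9. n1.pre = 17  [B.live * -1 + 44]
10. n6.ok = 22  [terminal]
11. n0.pre = 2  [S₁.pre - 15]

2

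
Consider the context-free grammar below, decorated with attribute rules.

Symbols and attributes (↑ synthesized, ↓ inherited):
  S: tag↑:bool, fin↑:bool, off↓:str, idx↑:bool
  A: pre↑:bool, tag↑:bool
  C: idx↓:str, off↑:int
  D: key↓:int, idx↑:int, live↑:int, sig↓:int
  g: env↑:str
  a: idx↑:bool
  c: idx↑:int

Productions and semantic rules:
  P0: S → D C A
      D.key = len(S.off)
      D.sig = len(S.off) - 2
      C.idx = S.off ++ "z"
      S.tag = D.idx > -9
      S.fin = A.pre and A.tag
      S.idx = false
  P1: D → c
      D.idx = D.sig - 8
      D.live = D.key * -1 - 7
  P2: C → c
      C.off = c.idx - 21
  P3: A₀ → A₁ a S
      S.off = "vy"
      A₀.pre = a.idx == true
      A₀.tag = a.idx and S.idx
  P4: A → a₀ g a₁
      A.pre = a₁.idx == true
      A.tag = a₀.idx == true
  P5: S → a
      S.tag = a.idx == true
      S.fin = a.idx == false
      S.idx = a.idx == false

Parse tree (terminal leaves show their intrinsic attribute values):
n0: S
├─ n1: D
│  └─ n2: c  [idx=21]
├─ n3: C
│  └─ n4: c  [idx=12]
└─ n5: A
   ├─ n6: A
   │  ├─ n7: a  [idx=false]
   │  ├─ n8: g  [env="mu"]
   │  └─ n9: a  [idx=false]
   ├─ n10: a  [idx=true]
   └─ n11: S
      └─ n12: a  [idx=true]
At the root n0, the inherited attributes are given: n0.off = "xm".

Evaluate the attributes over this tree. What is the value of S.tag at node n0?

1. n0.off = "xm"  [given at root]
2. n1.key = 2  [len(S.off)]
3. n1.sig = 0  [len(S.off) - 2]
4. n2.idx = 21  [terminal]
5. n1.idx = -8  [D.sig - 8]
6. n1.live = -9  [D.key * -1 - 7]
7. n3.idx = "xmz"  [S.off ++ "z"]
8. n4.idx = 12  [terminal]
9. n3.off = -9  [c.idx - 21]
10. n7.idx = false  [terminal]
11. n8.env = "mu"  [terminal]
12. n9.idx = false  [terminal]
13. n6.pre = false  [a₁.idx == true]
14. n6.tag = false  [a₀.idx == true]
15. n10.idx = true  [terminal]
16. n11.off = "vy"  ["vy"]
17. n12.idx = true  [terminal]
18. n11.tag = true  [a.idx == true]
19. n11.fin = false  [a.idx == false]
20. n11.idx = false  [a.idx == false]
21. n5.pre = true  [a.idx == true]
22. n5.tag = false  [a.idx and S.idx]
23. n0.tag = true  [D.idx > -9]
24. n0.fin = false  [A.pre and A.tag]
25. n0.idx = false  [false]

true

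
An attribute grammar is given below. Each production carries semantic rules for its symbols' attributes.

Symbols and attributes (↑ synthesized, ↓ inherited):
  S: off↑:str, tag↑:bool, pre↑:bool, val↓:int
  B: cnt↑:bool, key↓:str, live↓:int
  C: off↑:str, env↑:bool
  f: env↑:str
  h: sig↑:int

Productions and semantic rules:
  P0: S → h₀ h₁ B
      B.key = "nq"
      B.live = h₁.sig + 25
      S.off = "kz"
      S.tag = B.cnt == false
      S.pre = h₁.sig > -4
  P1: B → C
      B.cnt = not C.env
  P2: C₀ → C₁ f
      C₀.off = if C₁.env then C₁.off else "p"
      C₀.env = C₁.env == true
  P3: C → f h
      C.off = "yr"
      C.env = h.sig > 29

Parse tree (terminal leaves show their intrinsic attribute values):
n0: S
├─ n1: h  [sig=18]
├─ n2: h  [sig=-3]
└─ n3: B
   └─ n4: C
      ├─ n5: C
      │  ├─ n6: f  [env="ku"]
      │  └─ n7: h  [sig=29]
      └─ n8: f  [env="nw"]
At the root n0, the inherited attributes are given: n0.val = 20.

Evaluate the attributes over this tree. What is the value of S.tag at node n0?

false

1. n0.val = 20  [given at root]
2. n1.sig = 18  [terminal]
3. n2.sig = -3  [terminal]
4. n3.key = "nq"  ["nq"]
5. n3.live = 22  [h₁.sig + 25]
6. n6.env = "ku"  [terminal]
7. n7.sig = 29  [terminal]
8. n5.off = "yr"  ["yr"]
9. n5.env = false  [h.sig > 29]
10. n8.env = "nw"  [terminal]
11. n4.off = "p"  [if C₁.env then C₁.off else "p"]
12. n4.env = false  [C₁.env == true]
13. n3.cnt = true  [not C.env]
14. n0.off = "kz"  ["kz"]
15. n0.tag = false  [B.cnt == false]
16. n0.pre = true  [h₁.sig > -4]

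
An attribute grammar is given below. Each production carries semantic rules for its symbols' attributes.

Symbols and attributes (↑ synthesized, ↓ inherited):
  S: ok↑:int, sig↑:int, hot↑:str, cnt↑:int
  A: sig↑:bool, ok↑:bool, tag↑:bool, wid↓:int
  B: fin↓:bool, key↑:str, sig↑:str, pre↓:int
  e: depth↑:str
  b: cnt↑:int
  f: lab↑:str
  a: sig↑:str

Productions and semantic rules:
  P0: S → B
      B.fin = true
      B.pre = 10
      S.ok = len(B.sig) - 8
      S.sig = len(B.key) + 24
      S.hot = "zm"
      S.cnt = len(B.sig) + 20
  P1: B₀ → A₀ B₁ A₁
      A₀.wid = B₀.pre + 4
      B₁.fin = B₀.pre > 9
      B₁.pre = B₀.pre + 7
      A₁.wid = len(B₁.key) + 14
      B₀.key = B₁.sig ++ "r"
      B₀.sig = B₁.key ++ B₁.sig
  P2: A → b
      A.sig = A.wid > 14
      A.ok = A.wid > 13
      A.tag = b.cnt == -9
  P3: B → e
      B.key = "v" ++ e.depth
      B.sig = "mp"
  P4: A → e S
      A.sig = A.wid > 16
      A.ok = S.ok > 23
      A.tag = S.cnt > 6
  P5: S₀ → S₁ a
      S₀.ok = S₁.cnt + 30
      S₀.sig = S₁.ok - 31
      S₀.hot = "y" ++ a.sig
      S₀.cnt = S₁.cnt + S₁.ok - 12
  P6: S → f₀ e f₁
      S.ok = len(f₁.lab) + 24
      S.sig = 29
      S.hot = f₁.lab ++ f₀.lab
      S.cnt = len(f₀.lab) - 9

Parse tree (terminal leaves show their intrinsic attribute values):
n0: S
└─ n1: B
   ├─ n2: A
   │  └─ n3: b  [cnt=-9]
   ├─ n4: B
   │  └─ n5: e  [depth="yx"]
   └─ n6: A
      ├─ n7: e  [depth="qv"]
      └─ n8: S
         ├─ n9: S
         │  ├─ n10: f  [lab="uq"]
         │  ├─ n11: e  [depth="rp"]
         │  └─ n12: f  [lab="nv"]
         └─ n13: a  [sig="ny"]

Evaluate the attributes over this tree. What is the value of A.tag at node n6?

true

1. n1.fin = true  [true]
2. n1.pre = 10  [10]
3. n2.wid = 14  [B₀.pre + 4]
4. n3.cnt = -9  [terminal]
5. n2.sig = false  [A.wid > 14]
6. n2.ok = true  [A.wid > 13]
7. n2.tag = true  [b.cnt == -9]
8. n4.fin = true  [B₀.pre > 9]
9. n4.pre = 17  [B₀.pre + 7]
10. n5.depth = "yx"  [terminal]
11. n4.key = "vyx"  ["v" ++ e.depth]
12. n4.sig = "mp"  ["mp"]
13. n6.wid = 17  [len(B₁.key) + 14]
14. n7.depth = "qv"  [terminal]
15. n10.lab = "uq"  [terminal]
16. n11.depth = "rp"  [terminal]
17. n12.lab = "nv"  [terminal]
18. n9.ok = 26  [len(f₁.lab) + 24]
19. n9.sig = 29  [29]
20. n9.hot = "nvuq"  [f₁.lab ++ f₀.lab]
21. n9.cnt = -7  [len(f₀.lab) - 9]
22. n13.sig = "ny"  [terminal]
23. n8.ok = 23  [S₁.cnt + 30]
24. n8.sig = -5  [S₁.ok - 31]
25. n8.hot = "yny"  ["y" ++ a.sig]
26. n8.cnt = 7  [S₁.cnt + S₁.ok - 12]
27. n6.sig = true  [A.wid > 16]
28. n6.ok = false  [S.ok > 23]
29. n6.tag = true  [S.cnt > 6]
30. n1.key = "mpr"  [B₁.sig ++ "r"]
31. n1.sig = "vyxmp"  [B₁.key ++ B₁.sig]
32. n0.ok = -3  [len(B.sig) - 8]
33. n0.sig = 27  [len(B.key) + 24]
34. n0.hot = "zm"  ["zm"]
35. n0.cnt = 25  [len(B.sig) + 20]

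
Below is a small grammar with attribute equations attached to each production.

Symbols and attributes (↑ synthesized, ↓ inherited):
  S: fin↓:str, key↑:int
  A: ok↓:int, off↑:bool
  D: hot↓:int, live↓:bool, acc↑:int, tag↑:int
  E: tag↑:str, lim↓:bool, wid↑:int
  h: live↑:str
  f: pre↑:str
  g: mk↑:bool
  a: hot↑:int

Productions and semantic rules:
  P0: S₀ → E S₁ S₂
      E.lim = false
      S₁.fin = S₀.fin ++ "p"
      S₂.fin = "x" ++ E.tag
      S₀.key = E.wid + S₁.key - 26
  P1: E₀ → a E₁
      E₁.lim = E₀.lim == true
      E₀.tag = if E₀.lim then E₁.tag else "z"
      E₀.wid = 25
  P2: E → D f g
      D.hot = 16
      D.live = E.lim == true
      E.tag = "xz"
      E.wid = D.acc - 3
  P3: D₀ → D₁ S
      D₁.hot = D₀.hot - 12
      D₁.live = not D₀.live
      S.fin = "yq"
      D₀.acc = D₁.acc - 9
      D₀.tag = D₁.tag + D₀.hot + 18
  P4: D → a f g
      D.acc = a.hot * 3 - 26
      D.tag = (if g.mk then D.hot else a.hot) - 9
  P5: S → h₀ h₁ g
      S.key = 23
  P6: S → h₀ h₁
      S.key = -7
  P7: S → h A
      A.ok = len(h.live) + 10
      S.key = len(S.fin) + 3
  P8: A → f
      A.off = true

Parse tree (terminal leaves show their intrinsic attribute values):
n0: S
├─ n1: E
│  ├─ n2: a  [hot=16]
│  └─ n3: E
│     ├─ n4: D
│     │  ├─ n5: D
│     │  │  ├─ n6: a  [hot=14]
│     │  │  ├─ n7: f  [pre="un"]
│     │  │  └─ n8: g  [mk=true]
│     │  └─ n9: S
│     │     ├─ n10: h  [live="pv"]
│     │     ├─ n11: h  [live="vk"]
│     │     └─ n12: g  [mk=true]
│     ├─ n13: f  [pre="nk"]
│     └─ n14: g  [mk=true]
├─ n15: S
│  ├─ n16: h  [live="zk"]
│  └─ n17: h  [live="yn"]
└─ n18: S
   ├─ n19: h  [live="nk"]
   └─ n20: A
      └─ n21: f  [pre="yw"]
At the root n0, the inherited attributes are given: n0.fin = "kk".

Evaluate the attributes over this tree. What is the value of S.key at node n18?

1. n0.fin = "kk"  [given at root]
2. n1.lim = false  [false]
3. n2.hot = 16  [terminal]
4. n3.lim = false  [E₀.lim == true]
5. n4.hot = 16  [16]
6. n4.live = false  [E.lim == true]
7. n5.hot = 4  [D₀.hot - 12]
8. n5.live = true  [not D₀.live]
9. n6.hot = 14  [terminal]
10. n7.pre = "un"  [terminal]
11. n8.mk = true  [terminal]
12. n5.acc = 16  [a.hot * 3 - 26]
13. n5.tag = -5  [(if g.mk then D.hot else a.hot) - 9]
14. n9.fin = "yq"  ["yq"]
15. n10.live = "pv"  [terminal]
16. n11.live = "vk"  [terminal]
17. n12.mk = true  [terminal]
18. n9.key = 23  [23]
19. n4.acc = 7  [D₁.acc - 9]
20. n4.tag = 29  [D₁.tag + D₀.hot + 18]
21. n13.pre = "nk"  [terminal]
22. n14.mk = true  [terminal]
23. n3.tag = "xz"  ["xz"]
24. n3.wid = 4  [D.acc - 3]
25. n1.tag = "z"  [if E₀.lim then E₁.tag else "z"]
26. n1.wid = 25  [25]
27. n15.fin = "kkp"  [S₀.fin ++ "p"]
28. n16.live = "zk"  [terminal]
29. n17.live = "yn"  [terminal]
30. n15.key = -7  [-7]
31. n18.fin = "xz"  ["x" ++ E.tag]
32. n19.live = "nk"  [terminal]
33. n20.ok = 12  [len(h.live) + 10]
34. n21.pre = "yw"  [terminal]
35. n20.off = true  [true]
36. n18.key = 5  [len(S.fin) + 3]
37. n0.key = -8  [E.wid + S₁.key - 26]

5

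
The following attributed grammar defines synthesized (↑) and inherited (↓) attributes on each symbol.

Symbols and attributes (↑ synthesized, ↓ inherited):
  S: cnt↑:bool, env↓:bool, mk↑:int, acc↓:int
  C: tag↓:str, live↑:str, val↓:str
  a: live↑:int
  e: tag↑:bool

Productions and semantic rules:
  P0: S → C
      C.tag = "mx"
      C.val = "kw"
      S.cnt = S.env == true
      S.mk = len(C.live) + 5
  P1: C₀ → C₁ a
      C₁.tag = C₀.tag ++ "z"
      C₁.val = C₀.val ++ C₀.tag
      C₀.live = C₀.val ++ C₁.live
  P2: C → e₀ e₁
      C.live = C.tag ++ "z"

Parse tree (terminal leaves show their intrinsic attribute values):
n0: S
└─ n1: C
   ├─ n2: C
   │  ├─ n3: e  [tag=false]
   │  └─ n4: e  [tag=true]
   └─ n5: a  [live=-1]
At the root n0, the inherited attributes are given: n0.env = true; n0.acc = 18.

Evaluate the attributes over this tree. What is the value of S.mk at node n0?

1. n0.env = true  [given at root]
2. n0.acc = 18  [given at root]
3. n1.tag = "mx"  ["mx"]
4. n1.val = "kw"  ["kw"]
5. n2.tag = "mxz"  [C₀.tag ++ "z"]
6. n2.val = "kwmx"  [C₀.val ++ C₀.tag]
7. n3.tag = false  [terminal]
8. n4.tag = true  [terminal]
9. n2.live = "mxzz"  [C.tag ++ "z"]
10. n5.live = -1  [terminal]
11. n1.live = "kwmxzz"  [C₀.val ++ C₁.live]
12. n0.cnt = true  [S.env == true]
13. n0.mk = 11  [len(C.live) + 5]

11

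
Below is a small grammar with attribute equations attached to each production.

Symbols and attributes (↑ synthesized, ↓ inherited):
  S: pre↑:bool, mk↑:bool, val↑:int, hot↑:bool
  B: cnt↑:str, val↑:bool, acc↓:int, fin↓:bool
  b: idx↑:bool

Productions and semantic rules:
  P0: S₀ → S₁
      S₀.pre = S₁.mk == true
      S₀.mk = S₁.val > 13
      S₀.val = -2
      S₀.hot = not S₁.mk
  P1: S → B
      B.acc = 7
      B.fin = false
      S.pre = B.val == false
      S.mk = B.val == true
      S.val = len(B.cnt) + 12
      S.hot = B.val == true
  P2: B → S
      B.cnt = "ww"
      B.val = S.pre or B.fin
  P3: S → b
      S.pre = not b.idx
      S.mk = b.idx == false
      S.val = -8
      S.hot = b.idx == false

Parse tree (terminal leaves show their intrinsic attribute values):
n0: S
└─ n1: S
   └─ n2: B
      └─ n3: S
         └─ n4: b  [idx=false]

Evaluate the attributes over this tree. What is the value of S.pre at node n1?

false

1. n2.acc = 7  [7]
2. n2.fin = false  [false]
3. n4.idx = false  [terminal]
4. n3.pre = true  [not b.idx]
5. n3.mk = true  [b.idx == false]
6. n3.val = -8  [-8]
7. n3.hot = true  [b.idx == false]
8. n2.cnt = "ww"  ["ww"]
9. n2.val = true  [S.pre or B.fin]
10. n1.pre = false  [B.val == false]
11. n1.mk = true  [B.val == true]
12. n1.val = 14  [len(B.cnt) + 12]
13. n1.hot = true  [B.val == true]
14. n0.pre = true  [S₁.mk == true]
15. n0.mk = true  [S₁.val > 13]
16. n0.val = -2  [-2]
17. n0.hot = false  [not S₁.mk]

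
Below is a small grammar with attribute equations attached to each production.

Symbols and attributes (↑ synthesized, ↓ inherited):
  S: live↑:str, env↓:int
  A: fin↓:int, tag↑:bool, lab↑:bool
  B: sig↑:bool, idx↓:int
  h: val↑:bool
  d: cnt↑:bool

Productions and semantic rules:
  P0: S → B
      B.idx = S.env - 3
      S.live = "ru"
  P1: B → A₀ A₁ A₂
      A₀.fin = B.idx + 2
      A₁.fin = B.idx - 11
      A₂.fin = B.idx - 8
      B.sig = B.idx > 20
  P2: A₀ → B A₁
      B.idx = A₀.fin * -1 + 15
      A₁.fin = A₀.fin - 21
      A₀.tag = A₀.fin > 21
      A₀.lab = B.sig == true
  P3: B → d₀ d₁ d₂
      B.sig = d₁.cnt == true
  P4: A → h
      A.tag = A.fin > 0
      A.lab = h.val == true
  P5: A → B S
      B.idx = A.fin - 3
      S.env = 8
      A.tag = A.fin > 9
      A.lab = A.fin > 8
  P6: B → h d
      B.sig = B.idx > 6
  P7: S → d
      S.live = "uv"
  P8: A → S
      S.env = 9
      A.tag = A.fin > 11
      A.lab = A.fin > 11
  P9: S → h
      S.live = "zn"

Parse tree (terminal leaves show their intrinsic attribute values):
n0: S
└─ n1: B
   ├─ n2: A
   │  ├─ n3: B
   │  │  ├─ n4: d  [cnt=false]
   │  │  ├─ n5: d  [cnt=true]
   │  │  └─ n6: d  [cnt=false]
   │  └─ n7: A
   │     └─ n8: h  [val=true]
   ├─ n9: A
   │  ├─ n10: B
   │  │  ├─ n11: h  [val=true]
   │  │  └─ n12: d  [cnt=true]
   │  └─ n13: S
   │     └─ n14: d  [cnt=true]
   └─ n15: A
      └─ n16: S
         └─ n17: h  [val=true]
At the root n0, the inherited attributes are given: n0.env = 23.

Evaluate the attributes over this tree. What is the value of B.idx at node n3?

-7

1. n0.env = 23  [given at root]
2. n1.idx = 20  [S.env - 3]
3. n2.fin = 22  [B.idx + 2]
4. n3.idx = -7  [A₀.fin * -1 + 15]
5. n4.cnt = false  [terminal]
6. n5.cnt = true  [terminal]
7. n6.cnt = false  [terminal]
8. n3.sig = true  [d₁.cnt == true]
9. n7.fin = 1  [A₀.fin - 21]
10. n8.val = true  [terminal]
11. n7.tag = true  [A.fin > 0]
12. n7.lab = true  [h.val == true]
13. n2.tag = true  [A₀.fin > 21]
14. n2.lab = true  [B.sig == true]
15. n9.fin = 9  [B.idx - 11]
16. n10.idx = 6  [A.fin - 3]
17. n11.val = true  [terminal]
18. n12.cnt = true  [terminal]
19. n10.sig = false  [B.idx > 6]
20. n13.env = 8  [8]
21. n14.cnt = true  [terminal]
22. n13.live = "uv"  ["uv"]
23. n9.tag = false  [A.fin > 9]
24. n9.lab = true  [A.fin > 8]
25. n15.fin = 12  [B.idx - 8]
26. n16.env = 9  [9]
27. n17.val = true  [terminal]
28. n16.live = "zn"  ["zn"]
29. n15.tag = true  [A.fin > 11]
30. n15.lab = true  [A.fin > 11]
31. n1.sig = false  [B.idx > 20]
32. n0.live = "ru"  ["ru"]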